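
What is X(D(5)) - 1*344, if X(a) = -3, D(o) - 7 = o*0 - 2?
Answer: -347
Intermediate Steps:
D(o) = 5 (D(o) = 7 + (o*0 - 2) = 7 + (0 - 2) = 7 - 2 = 5)
X(D(5)) - 1*344 = -3 - 1*344 = -3 - 344 = -347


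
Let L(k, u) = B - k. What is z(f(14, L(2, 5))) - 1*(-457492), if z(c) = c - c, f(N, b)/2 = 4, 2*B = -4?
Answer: 457492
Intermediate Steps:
B = -2 (B = (½)*(-4) = -2)
L(k, u) = -2 - k
f(N, b) = 8 (f(N, b) = 2*4 = 8)
z(c) = 0
z(f(14, L(2, 5))) - 1*(-457492) = 0 - 1*(-457492) = 0 + 457492 = 457492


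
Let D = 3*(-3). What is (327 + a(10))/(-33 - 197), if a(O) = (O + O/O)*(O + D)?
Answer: -169/115 ≈ -1.4696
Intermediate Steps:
D = -9
a(O) = (1 + O)*(-9 + O) (a(O) = (O + O/O)*(O - 9) = (O + 1)*(-9 + O) = (1 + O)*(-9 + O))
(327 + a(10))/(-33 - 197) = (327 + (-9 + 10**2 - 8*10))/(-33 - 197) = (327 + (-9 + 100 - 80))/(-230) = (327 + 11)*(-1/230) = 338*(-1/230) = -169/115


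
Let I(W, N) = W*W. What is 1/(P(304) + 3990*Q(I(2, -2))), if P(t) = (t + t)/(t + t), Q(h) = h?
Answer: 1/15961 ≈ 6.2653e-5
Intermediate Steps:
I(W, N) = W²
P(t) = 1 (P(t) = (2*t)/((2*t)) = (2*t)*(1/(2*t)) = 1)
1/(P(304) + 3990*Q(I(2, -2))) = 1/(1 + 3990*2²) = 1/(1 + 3990*4) = 1/(1 + 15960) = 1/15961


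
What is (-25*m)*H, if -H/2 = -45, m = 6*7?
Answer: -94500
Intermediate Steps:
m = 42
H = 90 (H = -2*(-45) = 90)
(-25*m)*H = -25*42*90 = -1050*90 = -94500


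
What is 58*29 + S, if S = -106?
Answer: 1576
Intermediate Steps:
58*29 + S = 58*29 - 106 = 1682 - 106 = 1576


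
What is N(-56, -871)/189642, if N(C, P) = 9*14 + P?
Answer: -745/189642 ≈ -0.0039285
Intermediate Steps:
N(C, P) = 126 + P
N(-56, -871)/189642 = (126 - 871)/189642 = -745*1/189642 = -745/189642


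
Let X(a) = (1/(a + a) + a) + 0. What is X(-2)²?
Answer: 81/16 ≈ 5.0625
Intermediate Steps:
X(a) = a + 1/(2*a) (X(a) = (1/(2*a) + a) + 0 = (a + 1/(2*a)) + 0 = a + 1/(2*a))
X(-2)² = (-2 + (½)/(-2))² = (-2 + (½)*(-½))² = (-2 - ¼)² = (-9/4)² = 81/16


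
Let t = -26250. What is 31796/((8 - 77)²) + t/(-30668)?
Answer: 550047989/73005174 ≈ 7.5344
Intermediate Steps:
31796/((8 - 77)²) + t/(-30668) = 31796/((8 - 77)²) - 26250/(-30668) = 31796/((-69)²) - 26250*(-1/30668) = 31796/4761 + 13125/15334 = 550047989/73005174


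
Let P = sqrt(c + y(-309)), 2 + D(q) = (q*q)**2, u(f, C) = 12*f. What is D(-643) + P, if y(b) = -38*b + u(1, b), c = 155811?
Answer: 170940075599 + sqrt(167565) ≈ 1.7094e+11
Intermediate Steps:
y(b) = 12 - 38*b (y(b) = -38*b + 12*1 = -38*b + 12 = 12 - 38*b)
D(q) = -2 + q**4 (D(q) = -2 + (q*q)**2 = -2 + (q**2)**2 = -2 + q**4)
P = sqrt(167565) (P = sqrt(155811 + (12 - 38*(-309))) = sqrt(155811 + (12 + 11742)) = sqrt(155811 + 11754) = sqrt(167565) ≈ 409.35)
D(-643) + P = (-2 + (-643)**4) + sqrt(167565) = (-2 + 170940075601) + sqrt(167565) = 170940075599 + sqrt(167565)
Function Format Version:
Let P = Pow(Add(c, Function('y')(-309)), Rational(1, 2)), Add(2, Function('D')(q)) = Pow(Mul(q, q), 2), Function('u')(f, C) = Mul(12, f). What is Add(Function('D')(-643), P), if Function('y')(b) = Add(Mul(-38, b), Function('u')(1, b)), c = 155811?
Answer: Add(170940075599, Pow(167565, Rational(1, 2))) ≈ 1.7094e+11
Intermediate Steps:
Function('y')(b) = Add(12, Mul(-38, b)) (Function('y')(b) = Add(Mul(-38, b), Mul(12, 1)) = Add(Mul(-38, b), 12) = Add(12, Mul(-38, b)))
Function('D')(q) = Add(-2, Pow(q, 4)) (Function('D')(q) = Add(-2, Pow(Mul(q, q), 2)) = Add(-2, Pow(Pow(q, 2), 2)) = Add(-2, Pow(q, 4)))
P = Pow(167565, Rational(1, 2)) (P = Pow(Add(155811, Add(12, Mul(-38, -309))), Rational(1, 2)) = Pow(Add(155811, Add(12, 11742)), Rational(1, 2)) = Pow(Add(155811, 11754), Rational(1, 2)) = Pow(167565, Rational(1, 2)) ≈ 409.35)
Add(Function('D')(-643), P) = Add(Add(-2, Pow(-643, 4)), Pow(167565, Rational(1, 2))) = Add(Add(-2, 170940075601), Pow(167565, Rational(1, 2))) = Add(170940075599, Pow(167565, Rational(1, 2)))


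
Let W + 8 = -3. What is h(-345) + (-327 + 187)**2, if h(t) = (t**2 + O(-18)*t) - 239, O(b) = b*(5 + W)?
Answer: 101126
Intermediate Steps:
W = -11 (W = -8 - 3 = -11)
O(b) = -6*b (O(b) = b*(5 - 11) = b*(-6) = -6*b)
h(t) = -239 + t**2 + 108*t (h(t) = (t**2 + (-6*(-18))*t) - 239 = (t**2 + 108*t) - 239 = -239 + t**2 + 108*t)
h(-345) + (-327 + 187)**2 = (-239 + (-345)**2 + 108*(-345)) + (-327 + 187)**2 = (-239 + 119025 - 37260) + (-140)**2 = 81526 + 19600 = 101126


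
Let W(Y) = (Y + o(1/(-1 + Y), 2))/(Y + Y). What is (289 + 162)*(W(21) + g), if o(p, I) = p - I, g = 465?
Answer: 58777477/280 ≈ 2.0992e+5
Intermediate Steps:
W(Y) = (-2 + Y + 1/(-1 + Y))/(2*Y) (W(Y) = (Y + (1/(-1 + Y) - 1*2))/(Y + Y) = (Y + (1/(-1 + Y) - 2))/((2*Y)) = (Y + (-2 + 1/(-1 + Y)))*(1/(2*Y)) = (-2 + Y + 1/(-1 + Y))*(1/(2*Y)) = (-2 + Y + 1/(-1 + Y))/(2*Y))
(289 + 162)*(W(21) + g) = (289 + 162)*((1/2)*(1 + (-1 + 21)*(-2 + 21))/(21*(-1 + 21)) + 465) = 451*((1/2)*(1/21)*(1 + 20*19)/20 + 465) = 451*((1/2)*(1/21)*(1/20)*(1 + 380) + 465) = 451*((1/2)*(1/21)*(1/20)*381 + 465) = 451*(127/280 + 465) = 451*(130327/280) = 58777477/280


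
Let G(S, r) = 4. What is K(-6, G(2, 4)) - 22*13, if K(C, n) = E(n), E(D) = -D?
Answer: -290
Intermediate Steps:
K(C, n) = -n
K(-6, G(2, 4)) - 22*13 = -1*4 - 22*13 = -4 - 286 = -290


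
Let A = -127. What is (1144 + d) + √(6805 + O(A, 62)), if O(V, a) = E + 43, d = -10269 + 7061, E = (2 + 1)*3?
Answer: -2064 + √6857 ≈ -1981.2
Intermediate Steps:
E = 9 (E = 3*3 = 9)
d = -3208
O(V, a) = 52 (O(V, a) = 9 + 43 = 52)
(1144 + d) + √(6805 + O(A, 62)) = (1144 - 3208) + √(6805 + 52) = -2064 + √6857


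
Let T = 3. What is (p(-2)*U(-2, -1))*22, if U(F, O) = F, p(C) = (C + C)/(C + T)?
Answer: 176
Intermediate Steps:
p(C) = 2*C/(3 + C) (p(C) = (C + C)/(C + 3) = (2*C)/(3 + C) = 2*C/(3 + C))
(p(-2)*U(-2, -1))*22 = ((2*(-2)/(3 - 2))*(-2))*22 = ((2*(-2)/1)*(-2))*22 = ((2*(-2)*1)*(-2))*22 = -4*(-2)*22 = 8*22 = 176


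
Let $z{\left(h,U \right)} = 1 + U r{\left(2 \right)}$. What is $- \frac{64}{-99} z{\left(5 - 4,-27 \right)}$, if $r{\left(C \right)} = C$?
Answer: $- \frac{3392}{99} \approx -34.263$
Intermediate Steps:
$z{\left(h,U \right)} = 1 + 2 U$ ($z{\left(h,U \right)} = 1 + U 2 = 1 + 2 U$)
$- \frac{64}{-99} z{\left(5 - 4,-27 \right)} = - \frac{64}{-99} \left(1 + 2 \left(-27\right)\right) = \left(-64\right) \left(- \frac{1}{99}\right) \left(1 - 54\right) = \frac{64}{99} \left(-53\right) = - \frac{3392}{99}$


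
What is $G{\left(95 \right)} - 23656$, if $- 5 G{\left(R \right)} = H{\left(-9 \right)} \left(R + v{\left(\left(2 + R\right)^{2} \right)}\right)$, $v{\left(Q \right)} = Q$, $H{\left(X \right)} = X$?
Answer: $- \frac{32744}{5} \approx -6548.8$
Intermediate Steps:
$G{\left(R \right)} = \frac{9 R}{5} + \frac{9 \left(2 + R\right)^{2}}{5}$ ($G{\left(R \right)} = - \frac{\left(-9\right) \left(R + \left(2 + R\right)^{2}\right)}{5} = - \frac{- 9 R - 9 \left(2 + R\right)^{2}}{5} = \frac{9 R}{5} + \frac{9 \left(2 + R\right)^{2}}{5}$)
$G{\left(95 \right)} - 23656 = \left(\frac{9}{5} \cdot 95 + \frac{9 \left(2 + 95\right)^{2}}{5}\right) - 23656 = \left(171 + \frac{9 \cdot 97^{2}}{5}\right) - 23656 = \left(171 + \frac{9}{5} \cdot 9409\right) - 23656 = \left(171 + \frac{84681}{5}\right) - 23656 = \frac{85536}{5} - 23656 = - \frac{32744}{5}$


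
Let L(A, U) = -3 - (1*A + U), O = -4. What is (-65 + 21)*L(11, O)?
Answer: 440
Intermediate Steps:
L(A, U) = -3 - A - U (L(A, U) = -3 - (A + U) = -3 + (-A - U) = -3 - A - U)
(-65 + 21)*L(11, O) = (-65 + 21)*(-3 - 1*11 - 1*(-4)) = -44*(-3 - 11 + 4) = -44*(-10) = 440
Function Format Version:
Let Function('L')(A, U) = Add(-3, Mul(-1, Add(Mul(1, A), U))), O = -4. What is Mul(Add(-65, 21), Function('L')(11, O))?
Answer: 440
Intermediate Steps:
Function('L')(A, U) = Add(-3, Mul(-1, A), Mul(-1, U)) (Function('L')(A, U) = Add(-3, Mul(-1, Add(A, U))) = Add(-3, Add(Mul(-1, A), Mul(-1, U))) = Add(-3, Mul(-1, A), Mul(-1, U)))
Mul(Add(-65, 21), Function('L')(11, O)) = Mul(Add(-65, 21), Add(-3, Mul(-1, 11), Mul(-1, -4))) = Mul(-44, Add(-3, -11, 4)) = Mul(-44, -10) = 440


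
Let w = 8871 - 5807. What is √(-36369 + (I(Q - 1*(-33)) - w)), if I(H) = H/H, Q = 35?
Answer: 2*I*√9858 ≈ 198.57*I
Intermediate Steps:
w = 3064
I(H) = 1
√(-36369 + (I(Q - 1*(-33)) - w)) = √(-36369 + (1 - 1*3064)) = √(-36369 + (1 - 3064)) = √(-36369 - 3063) = √(-39432) = 2*I*√9858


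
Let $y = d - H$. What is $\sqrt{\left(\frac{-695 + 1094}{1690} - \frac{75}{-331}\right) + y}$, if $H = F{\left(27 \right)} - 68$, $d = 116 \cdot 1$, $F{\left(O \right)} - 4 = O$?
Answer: $\frac{\sqrt{284148568590}}{43030} \approx 12.388$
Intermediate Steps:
$F{\left(O \right)} = 4 + O$
$d = 116$
$H = -37$ ($H = \left(4 + 27\right) - 68 = 31 - 68 = -37$)
$y = 153$ ($y = 116 - -37 = 116 + 37 = 153$)
$\sqrt{\left(\frac{-695 + 1094}{1690} - \frac{75}{-331}\right) + y} = \sqrt{\left(\frac{-695 + 1094}{1690} - \frac{75}{-331}\right) + 153} = \sqrt{\left(399 \cdot \frac{1}{1690} - - \frac{75}{331}\right) + 153} = \sqrt{\left(\frac{399}{1690} + \frac{75}{331}\right) + 153} = \sqrt{\frac{258819}{559390} + 153} = \sqrt{\frac{85845489}{559390}} = \frac{\sqrt{284148568590}}{43030}$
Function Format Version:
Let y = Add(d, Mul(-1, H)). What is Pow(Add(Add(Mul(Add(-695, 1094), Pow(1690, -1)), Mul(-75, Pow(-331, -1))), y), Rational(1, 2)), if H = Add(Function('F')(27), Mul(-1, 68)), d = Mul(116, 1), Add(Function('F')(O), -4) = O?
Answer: Mul(Rational(1, 43030), Pow(284148568590, Rational(1, 2))) ≈ 12.388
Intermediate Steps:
Function('F')(O) = Add(4, O)
d = 116
H = -37 (H = Add(Add(4, 27), Mul(-1, 68)) = Add(31, -68) = -37)
y = 153 (y = Add(116, Mul(-1, -37)) = Add(116, 37) = 153)
Pow(Add(Add(Mul(Add(-695, 1094), Pow(1690, -1)), Mul(-75, Pow(-331, -1))), y), Rational(1, 2)) = Pow(Add(Add(Mul(Add(-695, 1094), Pow(1690, -1)), Mul(-75, Pow(-331, -1))), 153), Rational(1, 2)) = Pow(Add(Add(Mul(399, Rational(1, 1690)), Mul(-75, Rational(-1, 331))), 153), Rational(1, 2)) = Pow(Add(Add(Rational(399, 1690), Rational(75, 331)), 153), Rational(1, 2)) = Pow(Add(Rational(258819, 559390), 153), Rational(1, 2)) = Pow(Rational(85845489, 559390), Rational(1, 2)) = Mul(Rational(1, 43030), Pow(284148568590, Rational(1, 2)))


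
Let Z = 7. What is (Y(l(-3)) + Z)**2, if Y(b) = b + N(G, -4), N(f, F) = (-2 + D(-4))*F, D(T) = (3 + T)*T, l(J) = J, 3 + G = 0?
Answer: 16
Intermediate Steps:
G = -3 (G = -3 + 0 = -3)
D(T) = T*(3 + T)
N(f, F) = 2*F (N(f, F) = (-2 - 4*(3 - 4))*F = (-2 - 4*(-1))*F = (-2 + 4)*F = 2*F)
Y(b) = -8 + b (Y(b) = b + 2*(-4) = b - 8 = -8 + b)
(Y(l(-3)) + Z)**2 = ((-8 - 3) + 7)**2 = (-11 + 7)**2 = (-4)**2 = 16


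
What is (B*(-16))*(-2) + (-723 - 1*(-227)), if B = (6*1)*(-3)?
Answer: -1072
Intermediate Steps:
B = -18 (B = 6*(-3) = -18)
(B*(-16))*(-2) + (-723 - 1*(-227)) = -18*(-16)*(-2) + (-723 - 1*(-227)) = 288*(-2) + (-723 + 227) = -576 - 496 = -1072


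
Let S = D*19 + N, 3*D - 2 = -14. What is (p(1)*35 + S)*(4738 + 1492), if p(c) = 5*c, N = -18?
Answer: 504630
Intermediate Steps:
D = -4 (D = ⅔ + (⅓)*(-14) = ⅔ - 14/3 = -4)
S = -94 (S = -4*19 - 18 = -76 - 18 = -94)
(p(1)*35 + S)*(4738 + 1492) = ((5*1)*35 - 94)*(4738 + 1492) = (5*35 - 94)*6230 = (175 - 94)*6230 = 81*6230 = 504630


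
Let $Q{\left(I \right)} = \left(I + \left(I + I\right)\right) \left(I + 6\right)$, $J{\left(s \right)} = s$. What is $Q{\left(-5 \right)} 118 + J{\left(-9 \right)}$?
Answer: $-1779$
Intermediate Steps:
$Q{\left(I \right)} = 3 I \left(6 + I\right)$ ($Q{\left(I \right)} = \left(I + 2 I\right) \left(6 + I\right) = 3 I \left(6 + I\right)$)
$Q{\left(-5 \right)} 118 + J{\left(-9 \right)} = 3 \left(-5\right) \left(6 - 5\right) 118 - 9 = 3 \left(-5\right) 1 \cdot 118 - 9 = \left(-15\right) 118 - 9 = -1770 - 9 = -1779$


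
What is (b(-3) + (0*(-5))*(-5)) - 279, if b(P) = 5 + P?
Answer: -277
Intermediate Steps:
(b(-3) + (0*(-5))*(-5)) - 279 = ((5 - 3) + (0*(-5))*(-5)) - 279 = (2 + 0*(-5)) - 279 = (2 + 0) - 279 = 2 - 279 = -277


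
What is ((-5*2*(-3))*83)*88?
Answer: 219120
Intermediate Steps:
((-5*2*(-3))*83)*88 = (-10*(-3)*83)*88 = (30*83)*88 = 2490*88 = 219120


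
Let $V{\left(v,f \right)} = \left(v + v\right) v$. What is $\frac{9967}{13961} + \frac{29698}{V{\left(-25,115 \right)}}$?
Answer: $\frac{213536264}{8725625} \approx 24.472$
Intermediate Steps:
$V{\left(v,f \right)} = 2 v^{2}$ ($V{\left(v,f \right)} = 2 v v = 2 v^{2}$)
$\frac{9967}{13961} + \frac{29698}{V{\left(-25,115 \right)}} = \frac{9967}{13961} + \frac{29698}{2 \left(-25\right)^{2}} = 9967 \cdot \frac{1}{13961} + \frac{29698}{2 \cdot 625} = \frac{9967}{13961} + \frac{29698}{1250} = \frac{9967}{13961} + 29698 \cdot \frac{1}{1250} = \frac{9967}{13961} + \frac{14849}{625} = \frac{213536264}{8725625}$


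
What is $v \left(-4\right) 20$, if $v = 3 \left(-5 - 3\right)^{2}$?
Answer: $-15360$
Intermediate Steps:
$v = 192$ ($v = 3 \left(-8\right)^{2} = 3 \cdot 64 = 192$)
$v \left(-4\right) 20 = 192 \left(-4\right) 20 = \left(-768\right) 20 = -15360$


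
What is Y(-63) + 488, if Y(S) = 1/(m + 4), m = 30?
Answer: 16593/34 ≈ 488.03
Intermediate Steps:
Y(S) = 1/34 (Y(S) = 1/(30 + 4) = 1/34)
Y(-63) + 488 = 1/34 + 488 = 16593/34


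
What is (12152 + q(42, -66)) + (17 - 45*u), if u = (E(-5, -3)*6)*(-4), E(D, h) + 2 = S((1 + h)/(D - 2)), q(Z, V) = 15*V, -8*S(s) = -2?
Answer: 9289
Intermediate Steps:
S(s) = 1/4 (S(s) = -1/8*(-2) = 1/4)
E(D, h) = -7/4 (E(D, h) = -2 + 1/4 = -7/4)
u = 42 (u = -7/4*6*(-4) = -21/2*(-4) = 42)
(12152 + q(42, -66)) + (17 - 45*u) = (12152 + 15*(-66)) + (17 - 45*42) = (12152 - 990) + (17 - 1890) = 11162 - 1873 = 9289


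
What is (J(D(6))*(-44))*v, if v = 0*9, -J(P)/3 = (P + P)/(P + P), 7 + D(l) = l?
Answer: 0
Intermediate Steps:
D(l) = -7 + l
J(P) = -3 (J(P) = -3*(P + P)/(P + P) = -3*2*P/(2*P) = -3*2*P*1/(2*P) = -3*1 = -3)
v = 0
(J(D(6))*(-44))*v = -3*(-44)*0 = 132*0 = 0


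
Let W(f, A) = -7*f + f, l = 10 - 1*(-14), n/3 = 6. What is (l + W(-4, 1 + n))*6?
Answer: 288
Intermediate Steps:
n = 18 (n = 3*6 = 18)
l = 24 (l = 10 + 14 = 24)
W(f, A) = -6*f
(l + W(-4, 1 + n))*6 = (24 - 6*(-4))*6 = (24 + 24)*6 = 48*6 = 288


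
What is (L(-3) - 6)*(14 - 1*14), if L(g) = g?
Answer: 0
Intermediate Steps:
(L(-3) - 6)*(14 - 1*14) = (-3 - 6)*(14 - 1*14) = -9*(14 - 14) = -9*0 = 0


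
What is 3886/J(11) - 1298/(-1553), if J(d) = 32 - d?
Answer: 6062216/32613 ≈ 185.88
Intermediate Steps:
3886/J(11) - 1298/(-1553) = 3886/(32 - 1*11) - 1298/(-1553) = 3886/(32 - 11) - 1298*(-1/1553) = 3886/21 + 1298/1553 = 6062216/32613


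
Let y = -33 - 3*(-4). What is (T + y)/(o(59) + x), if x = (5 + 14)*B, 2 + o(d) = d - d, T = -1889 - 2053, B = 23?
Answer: -1321/145 ≈ -9.1104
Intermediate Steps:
T = -3942
o(d) = -2 (o(d) = -2 + (d - d) = -2 + 0 = -2)
x = 437 (x = (5 + 14)*23 = 19*23 = 437)
y = -21 (y = -33 + 12 = -21)
(T + y)/(o(59) + x) = (-3942 - 21)/(-2 + 437) = -3963/435 = -3963*1/435 = -1321/145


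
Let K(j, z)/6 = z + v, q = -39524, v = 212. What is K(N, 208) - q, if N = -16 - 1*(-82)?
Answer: 42044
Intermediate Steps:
N = 66 (N = -16 + 82 = 66)
K(j, z) = 1272 + 6*z (K(j, z) = 6*(z + 212) = 6*(212 + z) = 1272 + 6*z)
K(N, 208) - q = (1272 + 6*208) - 1*(-39524) = (1272 + 1248) + 39524 = 2520 + 39524 = 42044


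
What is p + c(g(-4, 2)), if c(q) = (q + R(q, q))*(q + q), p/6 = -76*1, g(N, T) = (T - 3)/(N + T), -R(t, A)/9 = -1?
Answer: -893/2 ≈ -446.50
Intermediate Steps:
R(t, A) = 9 (R(t, A) = -9*(-1) = 9)
g(N, T) = (-3 + T)/(N + T)
p = -456 (p = 6*(-76*1) = 6*(-76) = -456)
c(q) = 2*q*(9 + q) (c(q) = (q + 9)*(q + q) = (9 + q)*(2*q) = 2*q*(9 + q))
p + c(g(-4, 2)) = -456 + 2*((-3 + 2)/(-4 + 2))*(9 + (-3 + 2)/(-4 + 2)) = -456 + 2*(-1/(-2))*(9 - 1/(-2)) = -456 + 2*(-½*(-1))*(9 - ½*(-1)) = -456 + 2*(½)*(9 + ½) = -456 + 2*(½)*(19/2) = -456 + 19/2 = -893/2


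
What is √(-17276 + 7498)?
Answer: I*√9778 ≈ 98.884*I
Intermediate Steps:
√(-17276 + 7498) = √(-9778) = I*√9778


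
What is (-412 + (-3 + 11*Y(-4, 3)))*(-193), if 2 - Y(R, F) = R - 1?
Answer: 65234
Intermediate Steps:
Y(R, F) = 3 - R (Y(R, F) = 2 - (R - 1) = 2 - (-1 + R) = 2 + (1 - R) = 3 - R)
(-412 + (-3 + 11*Y(-4, 3)))*(-193) = (-412 + (-3 + 11*(3 - 1*(-4))))*(-193) = (-412 + (-3 + 11*(3 + 4)))*(-193) = (-412 + (-3 + 11*7))*(-193) = (-412 + (-3 + 77))*(-193) = (-412 + 74)*(-193) = -338*(-193) = 65234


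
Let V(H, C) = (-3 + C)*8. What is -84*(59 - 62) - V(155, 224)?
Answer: -1516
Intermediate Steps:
V(H, C) = -24 + 8*C
-84*(59 - 62) - V(155, 224) = -84*(59 - 62) - (-24 + 8*224) = -84*(-3) - (-24 + 1792) = 252 - 1*1768 = 252 - 1768 = -1516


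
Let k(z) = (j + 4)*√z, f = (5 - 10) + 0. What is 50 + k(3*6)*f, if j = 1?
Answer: 50 - 75*√2 ≈ -56.066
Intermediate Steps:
f = -5 (f = -5 + 0 = -5)
k(z) = 5*√z (k(z) = (1 + 4)*√z = 5*√z)
50 + k(3*6)*f = 50 + (5*√(3*6))*(-5) = 50 + (5*√18)*(-5) = 50 + (5*(3*√2))*(-5) = 50 + (15*√2)*(-5) = 50 - 75*√2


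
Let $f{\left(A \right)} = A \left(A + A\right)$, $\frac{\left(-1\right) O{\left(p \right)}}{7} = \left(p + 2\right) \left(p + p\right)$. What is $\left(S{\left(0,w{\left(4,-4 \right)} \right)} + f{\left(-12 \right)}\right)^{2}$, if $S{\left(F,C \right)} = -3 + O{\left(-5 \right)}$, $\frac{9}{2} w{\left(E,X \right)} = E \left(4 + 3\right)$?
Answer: $5625$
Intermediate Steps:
$O{\left(p \right)} = - 14 p \left(2 + p\right)$ ($O{\left(p \right)} = - 7 \left(p + 2\right) \left(p + p\right) = - 7 \left(2 + p\right) 2 p = - 7 \cdot 2 p \left(2 + p\right) = - 14 p \left(2 + p\right)$)
$f{\left(A \right)} = 2 A^{2}$ ($f{\left(A \right)} = A 2 A = 2 A^{2}$)
$w{\left(E,X \right)} = \frac{14 E}{9}$ ($w{\left(E,X \right)} = \frac{2 E \left(4 + 3\right)}{9} = \frac{2 E 7}{9} = \frac{2 \cdot 7 E}{9} = \frac{14 E}{9}$)
$S{\left(F,C \right)} = -213$ ($S{\left(F,C \right)} = -3 - - 70 \left(2 - 5\right) = -3 - \left(-70\right) \left(-3\right) = -3 - 210 = -213$)
$\left(S{\left(0,w{\left(4,-4 \right)} \right)} + f{\left(-12 \right)}\right)^{2} = \left(-213 + 2 \left(-12\right)^{2}\right)^{2} = \left(-213 + 2 \cdot 144\right)^{2} = \left(-213 + 288\right)^{2} = 75^{2} = 5625$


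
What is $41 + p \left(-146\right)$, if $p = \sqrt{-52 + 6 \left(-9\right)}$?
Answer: $41 - 146 i \sqrt{106} \approx 41.0 - 1503.2 i$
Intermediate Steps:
$p = i \sqrt{106}$ ($p = \sqrt{-52 - 54} = \sqrt{-106} = i \sqrt{106} \approx 10.296 i$)
$41 + p \left(-146\right) = 41 + i \sqrt{106} \left(-146\right) = 41 - 146 i \sqrt{106}$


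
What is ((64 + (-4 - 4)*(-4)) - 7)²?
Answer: 7921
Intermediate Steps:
((64 + (-4 - 4)*(-4)) - 7)² = ((64 - 8*(-4)) - 7)² = ((64 + 32) - 7)² = (96 - 7)² = 89² = 7921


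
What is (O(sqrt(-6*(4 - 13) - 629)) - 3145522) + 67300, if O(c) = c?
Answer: -3078222 + 5*I*sqrt(23) ≈ -3.0782e+6 + 23.979*I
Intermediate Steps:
(O(sqrt(-6*(4 - 13) - 629)) - 3145522) + 67300 = (sqrt(-6*(4 - 13) - 629) - 3145522) + 67300 = (sqrt(-6*(-9) - 629) - 3145522) + 67300 = (sqrt(54 - 629) - 3145522) + 67300 = (sqrt(-575) - 3145522) + 67300 = (5*I*sqrt(23) - 3145522) + 67300 = (-3145522 + 5*I*sqrt(23)) + 67300 = -3078222 + 5*I*sqrt(23)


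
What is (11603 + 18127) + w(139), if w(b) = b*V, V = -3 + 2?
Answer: 29591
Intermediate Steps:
V = -1
w(b) = -b (w(b) = b*(-1) = -b)
(11603 + 18127) + w(139) = (11603 + 18127) - 1*139 = 29730 - 139 = 29591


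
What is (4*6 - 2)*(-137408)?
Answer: -3022976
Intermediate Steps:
(4*6 - 2)*(-137408) = (24 - 2)*(-137408) = 22*(-137408) = -3022976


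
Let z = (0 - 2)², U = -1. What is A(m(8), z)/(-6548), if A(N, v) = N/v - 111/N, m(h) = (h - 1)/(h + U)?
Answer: 443/26192 ≈ 0.016914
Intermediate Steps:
z = 4 (z = (-2)² = 4)
m(h) = 1 (m(h) = (h - 1)/(h - 1) = (-1 + h)/(-1 + h) = 1)
A(N, v) = -111/N + N/v
A(m(8), z)/(-6548) = (-111/1 + 1/4)/(-6548) = (-111*1 + 1*(¼))*(-1/6548) = (-111 + ¼)*(-1/6548) = -443/4*(-1/6548) = 443/26192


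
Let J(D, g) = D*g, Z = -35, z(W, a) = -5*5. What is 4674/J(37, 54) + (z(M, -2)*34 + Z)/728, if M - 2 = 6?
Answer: 272407/242424 ≈ 1.1237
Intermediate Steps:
M = 8 (M = 2 + 6 = 8)
z(W, a) = -25
4674/J(37, 54) + (z(M, -2)*34 + Z)/728 = 4674/((37*54)) + (-25*34 - 35)/728 = 4674/1998 + (-850 - 35)*(1/728) = 4674*(1/1998) - 885*1/728 = 779/333 - 885/728 = 272407/242424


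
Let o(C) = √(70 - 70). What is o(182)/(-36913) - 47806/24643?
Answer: -47806/24643 ≈ -1.9399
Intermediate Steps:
o(C) = 0 (o(C) = √0 = 0)
o(182)/(-36913) - 47806/24643 = 0/(-36913) - 47806/24643 = 0*(-1/36913) - 47806*1/24643 = 0 - 47806/24643 = -47806/24643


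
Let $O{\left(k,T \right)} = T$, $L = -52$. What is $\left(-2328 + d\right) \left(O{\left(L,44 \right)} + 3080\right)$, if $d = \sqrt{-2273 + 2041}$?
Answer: $-7272672 + 6248 i \sqrt{58} \approx -7.2727 \cdot 10^{6} + 47583.0 i$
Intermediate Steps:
$d = 2 i \sqrt{58}$ ($d = \sqrt{-232} = 2 i \sqrt{58} \approx 15.232 i$)
$\left(-2328 + d\right) \left(O{\left(L,44 \right)} + 3080\right) = \left(-2328 + 2 i \sqrt{58}\right) \left(44 + 3080\right) = \left(-2328 + 2 i \sqrt{58}\right) 3124 = -7272672 + 6248 i \sqrt{58}$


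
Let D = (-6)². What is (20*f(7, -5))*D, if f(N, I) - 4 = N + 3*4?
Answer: 16560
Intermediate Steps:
f(N, I) = 16 + N (f(N, I) = 4 + (N + 3*4) = 4 + (N + 12) = 4 + (12 + N) = 16 + N)
D = 36
(20*f(7, -5))*D = (20*(16 + 7))*36 = (20*23)*36 = 460*36 = 16560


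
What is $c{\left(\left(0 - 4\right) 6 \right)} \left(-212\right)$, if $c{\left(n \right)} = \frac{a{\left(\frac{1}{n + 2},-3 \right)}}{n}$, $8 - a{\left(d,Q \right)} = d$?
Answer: $\frac{3127}{44} \approx 71.068$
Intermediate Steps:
$a{\left(d,Q \right)} = 8 - d$
$c{\left(n \right)} = \frac{8 - \frac{1}{2 + n}}{n}$ ($c{\left(n \right)} = \frac{8 - \frac{1}{n + 2}}{n} = \frac{8 - \frac{1}{2 + n}}{n}$)
$c{\left(\left(0 - 4\right) 6 \right)} \left(-212\right) = \frac{15 + 8 \left(0 - 4\right) 6}{\left(0 - 4\right) 6 \left(2 + \left(0 - 4\right) 6\right)} \left(-212\right) = \frac{15 + 8 \left(\left(-4\right) 6\right)}{\left(-4\right) 6 \left(2 - 24\right)} \left(-212\right) = \frac{15 + 8 \left(-24\right)}{\left(-24\right) \left(2 - 24\right)} \left(-212\right) = - \frac{15 - 192}{24 \left(-22\right)} \left(-212\right) = \left(- \frac{1}{24}\right) \left(- \frac{1}{22}\right) \left(-177\right) \left(-212\right) = \left(- \frac{59}{176}\right) \left(-212\right) = \frac{3127}{44}$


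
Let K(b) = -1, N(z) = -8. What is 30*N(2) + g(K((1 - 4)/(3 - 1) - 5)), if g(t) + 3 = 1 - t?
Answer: -241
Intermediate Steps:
g(t) = -2 - t (g(t) = -3 + (1 - t) = -2 - t)
30*N(2) + g(K((1 - 4)/(3 - 1) - 5)) = 30*(-8) + (-2 - 1*(-1)) = -240 + (-2 + 1) = -240 - 1 = -241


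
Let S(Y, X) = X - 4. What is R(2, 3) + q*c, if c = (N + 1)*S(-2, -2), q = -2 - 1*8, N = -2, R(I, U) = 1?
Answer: -59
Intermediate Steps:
S(Y, X) = -4 + X
q = -10 (q = -2 - 8 = -10)
c = 6 (c = (-2 + 1)*(-4 - 2) = -1*(-6) = 6)
R(2, 3) + q*c = 1 - 10*6 = 1 - 60 = -59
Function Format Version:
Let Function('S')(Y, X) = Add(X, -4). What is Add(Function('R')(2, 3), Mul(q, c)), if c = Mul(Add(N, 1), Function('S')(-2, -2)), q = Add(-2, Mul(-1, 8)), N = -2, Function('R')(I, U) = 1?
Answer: -59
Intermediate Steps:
Function('S')(Y, X) = Add(-4, X)
q = -10 (q = Add(-2, -8) = -10)
c = 6 (c = Mul(Add(-2, 1), Add(-4, -2)) = Mul(-1, -6) = 6)
Add(Function('R')(2, 3), Mul(q, c)) = Add(1, Mul(-10, 6)) = Add(1, -60) = -59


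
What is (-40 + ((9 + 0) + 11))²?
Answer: 400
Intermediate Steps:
(-40 + ((9 + 0) + 11))² = (-40 + (9 + 11))² = (-40 + 20)² = (-20)² = 400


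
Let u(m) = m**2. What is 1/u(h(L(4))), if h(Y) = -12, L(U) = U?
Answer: 1/144 ≈ 0.0069444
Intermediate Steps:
1/u(h(L(4))) = 1/((-12)**2) = 1/144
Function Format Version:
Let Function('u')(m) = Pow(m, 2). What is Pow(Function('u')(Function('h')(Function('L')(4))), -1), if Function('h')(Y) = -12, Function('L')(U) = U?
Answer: Rational(1, 144) ≈ 0.0069444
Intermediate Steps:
Pow(Function('u')(Function('h')(Function('L')(4))), -1) = Pow(Pow(-12, 2), -1) = Pow(144, -1) = Rational(1, 144)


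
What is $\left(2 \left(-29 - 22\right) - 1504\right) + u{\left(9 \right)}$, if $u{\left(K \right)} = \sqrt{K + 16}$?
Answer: $-1601$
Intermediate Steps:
$u{\left(K \right)} = \sqrt{16 + K}$
$\left(2 \left(-29 - 22\right) - 1504\right) + u{\left(9 \right)} = \left(2 \left(-29 - 22\right) - 1504\right) + \sqrt{16 + 9} = \left(2 \left(-51\right) - 1504\right) + \sqrt{25} = \left(-102 - 1504\right) + 5 = -1606 + 5 = -1601$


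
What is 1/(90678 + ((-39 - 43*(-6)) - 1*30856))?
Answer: 1/60041 ≈ 1.6655e-5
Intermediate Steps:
1/(90678 + ((-39 - 43*(-6)) - 1*30856)) = 1/(90678 + ((-39 + 258) - 30856)) = 1/(90678 + (219 - 30856)) = 1/(90678 - 30637) = 1/60041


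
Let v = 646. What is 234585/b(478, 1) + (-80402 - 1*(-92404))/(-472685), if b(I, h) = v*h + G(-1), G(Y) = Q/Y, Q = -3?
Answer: 6522177731/18045445 ≈ 361.43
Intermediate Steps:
G(Y) = -3/Y
b(I, h) = 3 + 646*h (b(I, h) = 646*h - 3/(-1) = 646*h - 3*(-1) = 646*h + 3 = 3 + 646*h)
234585/b(478, 1) + (-80402 - 1*(-92404))/(-472685) = 234585/(3 + 646*1) + (-80402 - 1*(-92404))/(-472685) = 234585/(3 + 646) + (-80402 + 92404)*(-1/472685) = 234585/649 + 12002*(-1/472685) = 234585*(1/649) - 706/27805 = 234585/649 - 706/27805 = 6522177731/18045445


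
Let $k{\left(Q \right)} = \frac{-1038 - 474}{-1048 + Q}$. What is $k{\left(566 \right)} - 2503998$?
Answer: $- \frac{603462762}{241} \approx -2.504 \cdot 10^{6}$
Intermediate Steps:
$k{\left(Q \right)} = - \frac{1512}{-1048 + Q}$
$k{\left(566 \right)} - 2503998 = - \frac{1512}{-1048 + 566} - 2503998 = - \frac{1512}{-482} - 2503998 = \left(-1512\right) \left(- \frac{1}{482}\right) - 2503998 = \frac{756}{241} - 2503998 = - \frac{603462762}{241}$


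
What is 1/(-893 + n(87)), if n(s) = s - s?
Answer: -1/893 ≈ -0.0011198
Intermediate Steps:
n(s) = 0
1/(-893 + n(87)) = 1/(-893 + 0) = 1/(-893) = -1/893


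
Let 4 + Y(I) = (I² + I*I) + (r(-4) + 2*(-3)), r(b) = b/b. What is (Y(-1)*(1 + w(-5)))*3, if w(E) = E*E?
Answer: -546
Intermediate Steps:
r(b) = 1
w(E) = E²
Y(I) = -9 + 2*I² (Y(I) = -4 + ((I² + I*I) + (1 + 2*(-3))) = -4 + ((I² + I²) + (1 - 6)) = -4 + (2*I² - 5) = -4 + (-5 + 2*I²) = -9 + 2*I²)
(Y(-1)*(1 + w(-5)))*3 = ((-9 + 2*(-1)²)*(1 + (-5)²))*3 = ((-9 + 2*1)*(1 + 25))*3 = ((-9 + 2)*26)*3 = -7*26*3 = -182*3 = -546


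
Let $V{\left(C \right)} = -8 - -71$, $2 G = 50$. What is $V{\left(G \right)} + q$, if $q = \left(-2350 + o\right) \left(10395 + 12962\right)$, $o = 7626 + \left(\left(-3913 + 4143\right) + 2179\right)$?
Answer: $179498608$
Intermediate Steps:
$G = 25$ ($G = \frac{1}{2} \cdot 50 = 25$)
$V{\left(C \right)} = 63$ ($V{\left(C \right)} = -8 + 71 = 63$)
$o = 10035$ ($o = 7626 + \left(230 + 2179\right) = 7626 + 2409 = 10035$)
$q = 179498545$ ($q = \left(-2350 + 10035\right) \left(10395 + 12962\right) = 7685 \cdot 23357 = 179498545$)
$V{\left(G \right)} + q = 63 + 179498545 = 179498608$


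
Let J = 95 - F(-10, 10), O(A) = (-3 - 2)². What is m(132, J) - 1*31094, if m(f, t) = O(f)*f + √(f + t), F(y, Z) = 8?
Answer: -27794 + √219 ≈ -27779.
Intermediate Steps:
O(A) = 25 (O(A) = (-5)² = 25)
J = 87 (J = 95 - 1*8 = 95 - 8 = 87)
m(f, t) = √(f + t) + 25*f (m(f, t) = 25*f + √(f + t) = √(f + t) + 25*f)
m(132, J) - 1*31094 = (√(132 + 87) + 25*132) - 1*31094 = (√219 + 3300) - 31094 = (3300 + √219) - 31094 = -27794 + √219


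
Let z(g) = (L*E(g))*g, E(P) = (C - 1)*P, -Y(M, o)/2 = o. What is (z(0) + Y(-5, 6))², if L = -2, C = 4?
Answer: 144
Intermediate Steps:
Y(M, o) = -2*o
E(P) = 3*P (E(P) = (4 - 1)*P = 3*P)
z(g) = -6*g² (z(g) = (-6*g)*g = -6*g²)
(z(0) + Y(-5, 6))² = (-6*0² - 2*6)² = (-6*0 - 12)² = (0 - 12)² = (-12)² = 144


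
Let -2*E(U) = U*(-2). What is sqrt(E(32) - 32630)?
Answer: 3*I*sqrt(3622) ≈ 180.55*I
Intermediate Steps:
E(U) = U (E(U) = -U*(-2)/2 = -(-1)*U = U)
sqrt(E(32) - 32630) = sqrt(32 - 32630) = sqrt(-32598) = 3*I*sqrt(3622)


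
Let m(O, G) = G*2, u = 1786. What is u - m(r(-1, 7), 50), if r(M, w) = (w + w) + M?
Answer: 1686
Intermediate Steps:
r(M, w) = M + 2*w (r(M, w) = 2*w + M = M + 2*w)
m(O, G) = 2*G
u - m(r(-1, 7), 50) = 1786 - 2*50 = 1786 - 1*100 = 1786 - 100 = 1686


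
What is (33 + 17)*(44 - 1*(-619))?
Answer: 33150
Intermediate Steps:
(33 + 17)*(44 - 1*(-619)) = 50*(44 + 619) = 50*663 = 33150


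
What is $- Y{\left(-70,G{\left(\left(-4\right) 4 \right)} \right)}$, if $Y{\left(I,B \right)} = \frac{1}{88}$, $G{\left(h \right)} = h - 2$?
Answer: $- \frac{1}{88} \approx -0.011364$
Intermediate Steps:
$G{\left(h \right)} = -2 + h$
$Y{\left(I,B \right)} = \frac{1}{88}$
$- Y{\left(-70,G{\left(\left(-4\right) 4 \right)} \right)} = \left(-1\right) \frac{1}{88} = - \frac{1}{88}$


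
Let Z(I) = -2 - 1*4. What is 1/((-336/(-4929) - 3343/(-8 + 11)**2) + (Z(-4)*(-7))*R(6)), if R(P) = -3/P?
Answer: -14787/5802068 ≈ -0.0025486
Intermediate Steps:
Z(I) = -6 (Z(I) = -2 - 4 = -6)
1/((-336/(-4929) - 3343/(-8 + 11)**2) + (Z(-4)*(-7))*R(6)) = 1/((-336/(-4929) - 3343/(-8 + 11)**2) + (-6*(-7))*(-3/6)) = 1/((-336*(-1/4929) - 3343/(3**2)) + 42*(-3*1/6)) = 1/((112/1643 - 3343/9) + 42*(-1/2)) = 1/((112/1643 - 3343*1/9) - 21) = 1/((112/1643 - 3343/9) - 21) = 1/(-5491541/14787 - 21) = 1/(-5802068/14787) = -14787/5802068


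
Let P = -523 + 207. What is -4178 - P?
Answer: -3862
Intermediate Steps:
P = -316
-4178 - P = -4178 - 1*(-316) = -4178 + 316 = -3862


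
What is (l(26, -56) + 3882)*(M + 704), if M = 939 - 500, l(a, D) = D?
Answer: 4373118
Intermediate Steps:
M = 439
(l(26, -56) + 3882)*(M + 704) = (-56 + 3882)*(439 + 704) = 3826*1143 = 4373118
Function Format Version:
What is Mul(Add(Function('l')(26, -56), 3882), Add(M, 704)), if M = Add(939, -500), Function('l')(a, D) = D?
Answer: 4373118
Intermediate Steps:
M = 439
Mul(Add(Function('l')(26, -56), 3882), Add(M, 704)) = Mul(Add(-56, 3882), Add(439, 704)) = Mul(3826, 1143) = 4373118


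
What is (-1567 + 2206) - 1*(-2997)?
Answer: 3636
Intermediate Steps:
(-1567 + 2206) - 1*(-2997) = 639 + 2997 = 3636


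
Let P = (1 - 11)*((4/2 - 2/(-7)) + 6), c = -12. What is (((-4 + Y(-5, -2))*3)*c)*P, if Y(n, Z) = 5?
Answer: 20880/7 ≈ 2982.9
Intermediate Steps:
P = -580/7 (P = -10*((4*(½) - 2*(-⅐)) + 6) = -10*((2 + 2/7) + 6) = -10*(16/7 + 6) = -10*58/7 = -580/7 ≈ -82.857)
(((-4 + Y(-5, -2))*3)*c)*P = (((-4 + 5)*3)*(-12))*(-580/7) = ((1*3)*(-12))*(-580/7) = (3*(-12))*(-580/7) = -36*(-580/7) = 20880/7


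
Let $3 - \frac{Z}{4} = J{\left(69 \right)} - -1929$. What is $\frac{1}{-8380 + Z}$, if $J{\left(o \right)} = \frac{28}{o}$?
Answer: $- \frac{69}{1109908} \approx -6.2167 \cdot 10^{-5}$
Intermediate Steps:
$Z = - \frac{531688}{69}$ ($Z = 12 - 4 \left(\frac{28}{69} - -1929\right) = 12 - 4 \left(28 \cdot \frac{1}{69} + 1929\right) = 12 - 4 \left(\frac{28}{69} + 1929\right) = 12 - \frac{532516}{69} = - \frac{531688}{69} \approx -7705.6$)
$\frac{1}{-8380 + Z} = \frac{1}{-8380 - \frac{531688}{69}} = \frac{1}{- \frac{1109908}{69}} = - \frac{69}{1109908}$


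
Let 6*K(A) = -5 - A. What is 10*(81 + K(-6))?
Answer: 2435/3 ≈ 811.67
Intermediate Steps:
K(A) = -⅚ - A/6 (K(A) = (-5 - A)/6 = -⅚ - A/6)
10*(81 + K(-6)) = 10*(81 + (-⅚ - ⅙*(-6))) = 10*(81 + (-⅚ + 1)) = 10*(81 + ⅙) = 10*(487/6) = 2435/3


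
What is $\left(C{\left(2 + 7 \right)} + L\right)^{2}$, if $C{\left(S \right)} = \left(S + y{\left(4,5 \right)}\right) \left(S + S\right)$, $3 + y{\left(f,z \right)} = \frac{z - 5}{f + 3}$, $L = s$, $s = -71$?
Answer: $1369$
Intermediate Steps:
$L = -71$
$y{\left(f,z \right)} = -3 + \frac{-5 + z}{3 + f}$ ($y{\left(f,z \right)} = -3 + \frac{z - 5}{f + 3} = -3 + \frac{-5 + z}{3 + f}$)
$C{\left(S \right)} = 2 S \left(-3 + S\right)$ ($C{\left(S \right)} = \left(S + \frac{-14 + 5 - 12}{3 + 4}\right) \left(S + S\right) = \left(S + \frac{-14 + 5 - 12}{7}\right) 2 S = \left(S + \frac{1}{7} \left(-21\right)\right) 2 S = \left(S - 3\right) 2 S = \left(-3 + S\right) 2 S = 2 S \left(-3 + S\right)$)
$\left(C{\left(2 + 7 \right)} + L\right)^{2} = \left(2 \left(2 + 7\right) \left(-3 + \left(2 + 7\right)\right) - 71\right)^{2} = \left(2 \cdot 9 \left(-3 + 9\right) - 71\right)^{2} = \left(2 \cdot 9 \cdot 6 - 71\right)^{2} = \left(108 - 71\right)^{2} = 37^{2} = 1369$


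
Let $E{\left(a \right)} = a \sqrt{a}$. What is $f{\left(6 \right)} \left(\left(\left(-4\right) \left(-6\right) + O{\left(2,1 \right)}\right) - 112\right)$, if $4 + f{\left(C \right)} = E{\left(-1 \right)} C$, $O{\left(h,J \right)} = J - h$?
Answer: $356 + 534 i \approx 356.0 + 534.0 i$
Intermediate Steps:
$E{\left(a \right)} = a^{\frac{3}{2}}$
$f{\left(C \right)} = -4 - i C$ ($f{\left(C \right)} = -4 + \left(-1\right)^{\frac{3}{2}} C = -4 + - i C = -4 - i C$)
$f{\left(6 \right)} \left(\left(\left(-4\right) \left(-6\right) + O{\left(2,1 \right)}\right) - 112\right) = \left(-4 - i 6\right) \left(\left(\left(-4\right) \left(-6\right) + \left(1 - 2\right)\right) - 112\right) = \left(-4 - 6 i\right) \left(\left(24 + \left(1 - 2\right)\right) - 112\right) = \left(-4 - 6 i\right) \left(\left(24 - 1\right) - 112\right) = \left(-4 - 6 i\right) \left(23 - 112\right) = \left(-4 - 6 i\right) \left(-89\right) = 356 + 534 i$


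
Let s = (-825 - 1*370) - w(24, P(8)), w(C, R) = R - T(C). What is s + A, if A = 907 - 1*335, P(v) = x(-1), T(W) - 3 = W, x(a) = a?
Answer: -595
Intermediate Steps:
T(W) = 3 + W
P(v) = -1
w(C, R) = -3 + R - C (w(C, R) = R - (3 + C) = R + (-3 - C) = -3 + R - C)
A = 572 (A = 907 - 335 = 572)
s = -1167 (s = (-825 - 1*370) - (-3 - 1 - 1*24) = (-825 - 370) - (-3 - 1 - 24) = -1195 - 1*(-28) = -1195 + 28 = -1167)
s + A = -1167 + 572 = -595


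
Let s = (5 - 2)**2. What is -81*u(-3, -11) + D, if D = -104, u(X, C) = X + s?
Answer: -590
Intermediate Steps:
s = 9 (s = 3**2 = 9)
u(X, C) = 9 + X (u(X, C) = X + 9 = 9 + X)
-81*u(-3, -11) + D = -81*(9 - 3) - 104 = -81*6 - 104 = -486 - 104 = -590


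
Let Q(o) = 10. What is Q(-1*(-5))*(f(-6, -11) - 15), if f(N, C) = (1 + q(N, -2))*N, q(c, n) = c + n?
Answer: 270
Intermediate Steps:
f(N, C) = N*(-1 + N) (f(N, C) = (1 + (N - 2))*N = (1 + (-2 + N))*N = (-1 + N)*N = N*(-1 + N))
Q(-1*(-5))*(f(-6, -11) - 15) = 10*(-6*(-1 - 6) - 15) = 10*(-6*(-7) - 15) = 10*(42 - 15) = 10*27 = 270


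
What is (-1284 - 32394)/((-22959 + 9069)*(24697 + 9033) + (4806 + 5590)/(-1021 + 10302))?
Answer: 156282759/2174119257652 ≈ 7.1883e-5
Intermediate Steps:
(-1284 - 32394)/((-22959 + 9069)*(24697 + 9033) + (4806 + 5590)/(-1021 + 10302)) = -33678/(-13890*33730 + 10396/9281) = -33678/(-468509700 + 10396*(1/9281)) = -33678/(-468509700 + 10396/9281) = -33678/(-4348238515304/9281) = -33678*(-9281/4348238515304) = 156282759/2174119257652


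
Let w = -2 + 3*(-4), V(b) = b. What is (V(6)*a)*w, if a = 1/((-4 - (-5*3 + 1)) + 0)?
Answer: -42/5 ≈ -8.4000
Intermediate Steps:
w = -14 (w = -2 - 12 = -14)
a = 1/10 (a = 1/((-4 - (-15 + 1)) + 0) = 1/((-4 - 1*(-14)) + 0) = 1/((-4 + 14) + 0) = 1/(10 + 0) = 1/10 ≈ 0.10000)
(V(6)*a)*w = (6*(1/10))*(-14) = (3/5)*(-14) = -42/5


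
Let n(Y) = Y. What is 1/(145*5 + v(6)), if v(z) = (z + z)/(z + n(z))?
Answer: 1/726 ≈ 0.0013774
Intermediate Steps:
v(z) = 1 (v(z) = (z + z)/(z + z) = (2*z)/((2*z)) = (2*z)*(1/(2*z)) = 1)
1/(145*5 + v(6)) = 1/(145*5 + 1) = 1/(725 + 1) = 1/726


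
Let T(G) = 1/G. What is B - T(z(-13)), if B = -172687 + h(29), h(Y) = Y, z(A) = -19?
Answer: -3280501/19 ≈ -1.7266e+5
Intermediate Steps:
B = -172658 (B = -172687 + 29 = -172658)
B - T(z(-13)) = -172658 - 1/(-19) = -172658 - 1*(-1/19) = -172658 + 1/19 = -3280501/19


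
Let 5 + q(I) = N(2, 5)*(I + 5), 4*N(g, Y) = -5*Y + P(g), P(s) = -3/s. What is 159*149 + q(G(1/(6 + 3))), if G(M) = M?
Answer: 851477/36 ≈ 23652.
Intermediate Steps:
N(g, Y) = -5*Y/4 - 3/(4*g) (N(g, Y) = (-5*Y - 3/g)/4 = -5*Y/4 - 3/(4*g))
q(I) = -305/8 - 53*I/8 (q(I) = -5 + ((1/4)*(-3 - 5*5*2)/2)*(I + 5) = -5 + ((1/4)*(1/2)*(-3 - 50))*(5 + I) = -5 + ((1/4)*(1/2)*(-53))*(5 + I) = -5 - 53*(5 + I)/8 = -5 + (-265/8 - 53*I/8) = -305/8 - 53*I/8)
159*149 + q(G(1/(6 + 3))) = 159*149 + (-305/8 - 53/(8*(6 + 3))) = 23691 + (-305/8 - 53/8/9) = 23691 + (-305/8 - 53/8*1/9) = 23691 + (-305/8 - 53/72) = 23691 - 1399/36 = 851477/36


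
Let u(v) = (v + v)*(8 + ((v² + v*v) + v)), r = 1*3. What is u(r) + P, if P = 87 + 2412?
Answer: 2673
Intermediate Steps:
r = 3
u(v) = 2*v*(8 + v + 2*v²) (u(v) = (2*v)*(8 + ((v² + v²) + v)) = (2*v)*(8 + (2*v² + v)) = (2*v)*(8 + (v + 2*v²)) = (2*v)*(8 + v + 2*v²) = 2*v*(8 + v + 2*v²))
P = 2499
u(r) + P = 2*3*(8 + 3 + 2*3²) + 2499 = 2*3*(8 + 3 + 2*9) + 2499 = 2*3*(8 + 3 + 18) + 2499 = 2*3*29 + 2499 = 174 + 2499 = 2673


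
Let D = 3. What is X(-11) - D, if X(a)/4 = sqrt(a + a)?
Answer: -3 + 4*I*sqrt(22) ≈ -3.0 + 18.762*I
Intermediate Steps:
X(a) = 4*sqrt(2)*sqrt(a) (X(a) = 4*sqrt(a + a) = 4*sqrt(2*a) = 4*(sqrt(2)*sqrt(a)) = 4*sqrt(2)*sqrt(a))
X(-11) - D = 4*sqrt(2)*sqrt(-11) - 1*3 = 4*sqrt(2)*(I*sqrt(11)) - 3 = 4*I*sqrt(22) - 3 = -3 + 4*I*sqrt(22)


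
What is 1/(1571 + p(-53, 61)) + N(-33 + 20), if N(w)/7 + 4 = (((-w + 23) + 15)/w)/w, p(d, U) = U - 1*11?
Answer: -7091706/273949 ≈ -25.887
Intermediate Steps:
p(d, U) = -11 + U (p(d, U) = U - 11 = -11 + U)
N(w) = -28 + 7*(38 - w)/w**2 (N(w) = -28 + 7*((((-w + 23) + 15)/w)/w) = -28 + 7*((((23 - w) + 15)/w)/w) = -28 + 7*(((38 - w)/w)/w) = -28 + 7*((38 - w)/w**2) = -28 + 7*(38 - w)/w**2)
1/(1571 + p(-53, 61)) + N(-33 + 20) = 1/(1571 + (-11 + 61)) + (-28 - 7/(-33 + 20) + 266/(-33 + 20)**2) = 1/(1571 + 50) + (-28 - 7/(-13) + 266/(-13)**2) = 1/1621 + (-28 - 7*(-1/13) + 266*(1/169)) = 1/1621 + (-28 + 7/13 + 266/169) = 1/1621 - 4375/169 = -7091706/273949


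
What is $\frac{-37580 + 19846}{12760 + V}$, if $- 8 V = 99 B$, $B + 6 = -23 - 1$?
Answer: $- \frac{70936}{52525} \approx -1.3505$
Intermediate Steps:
$B = -30$ ($B = -6 - 24 = -30$)
$V = \frac{1485}{4}$ ($V = - \frac{99 \left(-30\right)}{8} = \left(- \frac{1}{8}\right) \left(-2970\right) = \frac{1485}{4} \approx 371.25$)
$\frac{-37580 + 19846}{12760 + V} = \frac{-37580 + 19846}{12760 + \frac{1485}{4}} = - \frac{17734}{\frac{52525}{4}} = \left(-17734\right) \frac{4}{52525} = - \frac{70936}{52525}$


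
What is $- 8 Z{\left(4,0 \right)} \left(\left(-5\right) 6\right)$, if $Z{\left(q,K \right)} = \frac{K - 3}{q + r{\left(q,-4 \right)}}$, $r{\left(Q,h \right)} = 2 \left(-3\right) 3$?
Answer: $\frac{360}{7} \approx 51.429$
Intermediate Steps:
$r{\left(Q,h \right)} = -18$ ($r{\left(Q,h \right)} = \left(-6\right) 3 = -18$)
$Z{\left(q,K \right)} = \frac{-3 + K}{-18 + q}$ ($Z{\left(q,K \right)} = \frac{K - 3}{q - 18} = \frac{-3 + K}{-18 + q}$)
$- 8 Z{\left(4,0 \right)} \left(\left(-5\right) 6\right) = - 8 \frac{-3 + 0}{-18 + 4} \left(\left(-5\right) 6\right) = - 8 \frac{1}{-14} \left(-3\right) \left(-30\right) = - 8 \left(\left(- \frac{1}{14}\right) \left(-3\right)\right) \left(-30\right) = \left(-8\right) \frac{3}{14} \left(-30\right) = \left(- \frac{12}{7}\right) \left(-30\right) = \frac{360}{7}$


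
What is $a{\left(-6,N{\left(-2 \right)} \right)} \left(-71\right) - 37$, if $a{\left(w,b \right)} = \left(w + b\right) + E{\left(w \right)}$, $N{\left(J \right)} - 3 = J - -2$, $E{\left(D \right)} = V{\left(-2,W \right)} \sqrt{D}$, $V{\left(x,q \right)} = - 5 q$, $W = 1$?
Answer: $176 + 355 i \sqrt{6} \approx 176.0 + 869.57 i$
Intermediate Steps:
$E{\left(D \right)} = - 5 \sqrt{D}$ ($E{\left(D \right)} = \left(-5\right) 1 \sqrt{D} = - 5 \sqrt{D}$)
$N{\left(J \right)} = 5 + J$ ($N{\left(J \right)} = 3 + \left(J - -2\right) = 3 + \left(J + 2\right) = 3 + \left(2 + J\right) = 5 + J$)
$a{\left(w,b \right)} = b + w - 5 \sqrt{w}$ ($a{\left(w,b \right)} = \left(w + b\right) - 5 \sqrt{w} = \left(b + w\right) - 5 \sqrt{w} = b + w - 5 \sqrt{w}$)
$a{\left(-6,N{\left(-2 \right)} \right)} \left(-71\right) - 37 = \left(\left(5 - 2\right) - 6 - 5 \sqrt{-6}\right) \left(-71\right) - 37 = \left(3 - 6 - 5 i \sqrt{6}\right) \left(-71\right) - 37 = \left(-3 - 5 i \sqrt{6}\right) \left(-71\right) - 37 = \left(213 + 355 i \sqrt{6}\right) - 37 = 176 + 355 i \sqrt{6}$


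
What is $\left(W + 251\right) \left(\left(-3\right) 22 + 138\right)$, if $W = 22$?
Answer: $19656$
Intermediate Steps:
$\left(W + 251\right) \left(\left(-3\right) 22 + 138\right) = \left(22 + 251\right) \left(\left(-3\right) 22 + 138\right) = 273 \left(-66 + 138\right) = 273 \cdot 72 = 19656$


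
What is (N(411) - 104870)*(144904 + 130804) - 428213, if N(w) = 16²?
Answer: -28843344925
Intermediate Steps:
N(w) = 256
(N(411) - 104870)*(144904 + 130804) - 428213 = (256 - 104870)*(144904 + 130804) - 428213 = -104614*275708 - 428213 = -28842916712 - 428213 = -28843344925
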